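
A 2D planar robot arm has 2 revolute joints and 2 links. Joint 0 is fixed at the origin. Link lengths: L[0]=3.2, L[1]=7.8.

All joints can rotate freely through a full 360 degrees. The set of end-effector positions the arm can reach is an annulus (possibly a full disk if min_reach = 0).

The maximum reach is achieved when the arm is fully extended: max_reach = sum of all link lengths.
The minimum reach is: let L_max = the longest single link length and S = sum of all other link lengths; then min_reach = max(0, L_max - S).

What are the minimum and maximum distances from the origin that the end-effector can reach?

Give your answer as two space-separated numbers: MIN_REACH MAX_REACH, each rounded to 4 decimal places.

Link lengths: [3.2, 7.8]
max_reach = 3.2 + 7.8 = 11
L_max = max([3.2, 7.8]) = 7.8
S (sum of others) = 11 - 7.8 = 3.2
min_reach = max(0, 7.8 - 3.2) = max(0, 4.6) = 4.6

Answer: 4.6000 11.0000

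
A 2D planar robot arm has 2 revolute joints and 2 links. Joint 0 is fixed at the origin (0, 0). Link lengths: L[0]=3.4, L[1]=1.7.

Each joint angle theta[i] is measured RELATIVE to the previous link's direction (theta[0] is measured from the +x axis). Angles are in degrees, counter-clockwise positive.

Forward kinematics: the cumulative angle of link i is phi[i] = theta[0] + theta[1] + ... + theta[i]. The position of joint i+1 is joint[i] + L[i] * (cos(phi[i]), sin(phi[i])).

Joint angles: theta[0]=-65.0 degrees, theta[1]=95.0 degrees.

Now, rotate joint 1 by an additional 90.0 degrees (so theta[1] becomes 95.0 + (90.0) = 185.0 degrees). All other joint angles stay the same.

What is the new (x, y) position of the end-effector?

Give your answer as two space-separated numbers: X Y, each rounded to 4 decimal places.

joint[0] = (0.0000, 0.0000)  (base)
link 0: phi[0] = -65 = -65 deg
  cos(-65 deg) = 0.4226, sin(-65 deg) = -0.9063
  joint[1] = (0.0000, 0.0000) + 3.4 * (0.4226, -0.9063) = (0.0000 + 1.4369, 0.0000 + -3.0814) = (1.4369, -3.0814)
link 1: phi[1] = -65 + 185 = 120 deg
  cos(120 deg) = -0.5000, sin(120 deg) = 0.8660
  joint[2] = (1.4369, -3.0814) + 1.7 * (-0.5000, 0.8660) = (1.4369 + -0.8500, -3.0814 + 1.4722) = (0.5869, -1.6092)
End effector: (0.5869, -1.6092)

Answer: 0.5869 -1.6092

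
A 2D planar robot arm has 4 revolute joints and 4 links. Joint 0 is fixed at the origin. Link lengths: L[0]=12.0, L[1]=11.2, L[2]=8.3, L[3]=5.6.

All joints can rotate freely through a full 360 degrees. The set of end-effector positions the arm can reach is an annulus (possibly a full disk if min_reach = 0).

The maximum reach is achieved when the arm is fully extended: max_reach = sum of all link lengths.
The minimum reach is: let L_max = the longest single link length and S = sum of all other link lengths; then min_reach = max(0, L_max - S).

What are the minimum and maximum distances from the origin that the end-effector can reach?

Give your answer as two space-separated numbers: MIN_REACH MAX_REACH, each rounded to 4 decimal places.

Answer: 0.0000 37.1000

Derivation:
Link lengths: [12.0, 11.2, 8.3, 5.6]
max_reach = 12 + 11.2 + 8.3 + 5.6 = 37.1
L_max = max([12.0, 11.2, 8.3, 5.6]) = 12
S (sum of others) = 37.1 - 12 = 25.1
min_reach = max(0, 12 - 25.1) = max(0, -13.1) = 0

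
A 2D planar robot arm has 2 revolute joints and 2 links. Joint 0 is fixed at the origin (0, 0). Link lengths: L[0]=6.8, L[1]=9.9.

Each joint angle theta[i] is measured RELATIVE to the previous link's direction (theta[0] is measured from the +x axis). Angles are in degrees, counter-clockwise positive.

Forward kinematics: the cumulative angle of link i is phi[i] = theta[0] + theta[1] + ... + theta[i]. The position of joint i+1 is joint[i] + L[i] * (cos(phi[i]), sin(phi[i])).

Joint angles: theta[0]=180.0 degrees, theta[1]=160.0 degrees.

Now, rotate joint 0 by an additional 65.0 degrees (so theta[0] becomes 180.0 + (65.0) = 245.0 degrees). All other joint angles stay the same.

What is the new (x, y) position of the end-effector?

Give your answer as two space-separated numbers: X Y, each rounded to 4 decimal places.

joint[0] = (0.0000, 0.0000)  (base)
link 0: phi[0] = 245 = 245 deg
  cos(245 deg) = -0.4226, sin(245 deg) = -0.9063
  joint[1] = (0.0000, 0.0000) + 6.8 * (-0.4226, -0.9063) = (0.0000 + -2.8738, 0.0000 + -6.1629) = (-2.8738, -6.1629)
link 1: phi[1] = 245 + 160 = 405 deg
  cos(405 deg) = 0.7071, sin(405 deg) = 0.7071
  joint[2] = (-2.8738, -6.1629) + 9.9 * (0.7071, 0.7071) = (-2.8738 + 7.0004, -6.1629 + 7.0004) = (4.1266, 0.8375)
End effector: (4.1266, 0.8375)

Answer: 4.1266 0.8375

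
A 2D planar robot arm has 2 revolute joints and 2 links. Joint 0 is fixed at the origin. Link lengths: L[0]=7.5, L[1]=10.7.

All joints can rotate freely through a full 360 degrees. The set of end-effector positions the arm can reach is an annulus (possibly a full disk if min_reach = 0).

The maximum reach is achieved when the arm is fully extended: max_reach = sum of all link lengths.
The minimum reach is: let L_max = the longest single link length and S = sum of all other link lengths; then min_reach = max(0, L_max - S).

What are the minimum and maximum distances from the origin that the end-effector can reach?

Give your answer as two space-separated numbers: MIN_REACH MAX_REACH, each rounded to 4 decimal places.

Answer: 3.2000 18.2000

Derivation:
Link lengths: [7.5, 10.7]
max_reach = 7.5 + 10.7 = 18.2
L_max = max([7.5, 10.7]) = 10.7
S (sum of others) = 18.2 - 10.7 = 7.5
min_reach = max(0, 10.7 - 7.5) = max(0, 3.2) = 3.2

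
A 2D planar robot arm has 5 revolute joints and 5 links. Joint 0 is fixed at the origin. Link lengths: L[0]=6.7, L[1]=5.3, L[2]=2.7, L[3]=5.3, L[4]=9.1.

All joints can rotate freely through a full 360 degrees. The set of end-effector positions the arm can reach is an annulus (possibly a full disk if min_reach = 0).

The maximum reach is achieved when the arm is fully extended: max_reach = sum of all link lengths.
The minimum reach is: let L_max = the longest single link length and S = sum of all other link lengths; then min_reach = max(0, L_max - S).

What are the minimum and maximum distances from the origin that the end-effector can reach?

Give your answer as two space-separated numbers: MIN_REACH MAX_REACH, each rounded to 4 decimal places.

Link lengths: [6.7, 5.3, 2.7, 5.3, 9.1]
max_reach = 6.7 + 5.3 + 2.7 + 5.3 + 9.1 = 29.1
L_max = max([6.7, 5.3, 2.7, 5.3, 9.1]) = 9.1
S (sum of others) = 29.1 - 9.1 = 20
min_reach = max(0, 9.1 - 20) = max(0, -10.9) = 0

Answer: 0.0000 29.1000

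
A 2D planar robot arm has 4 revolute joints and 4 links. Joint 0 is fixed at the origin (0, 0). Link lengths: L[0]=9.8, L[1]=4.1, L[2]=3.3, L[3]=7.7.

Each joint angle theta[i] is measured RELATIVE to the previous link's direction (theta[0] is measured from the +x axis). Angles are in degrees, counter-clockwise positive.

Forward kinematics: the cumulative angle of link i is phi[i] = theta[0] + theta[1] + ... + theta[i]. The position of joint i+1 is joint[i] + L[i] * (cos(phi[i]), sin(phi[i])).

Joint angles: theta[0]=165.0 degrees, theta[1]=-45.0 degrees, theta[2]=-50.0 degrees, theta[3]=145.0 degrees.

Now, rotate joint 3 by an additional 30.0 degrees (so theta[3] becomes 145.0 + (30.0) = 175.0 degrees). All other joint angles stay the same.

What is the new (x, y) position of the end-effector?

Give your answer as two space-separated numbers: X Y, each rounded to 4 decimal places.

Answer: -13.6416 2.2095

Derivation:
joint[0] = (0.0000, 0.0000)  (base)
link 0: phi[0] = 165 = 165 deg
  cos(165 deg) = -0.9659, sin(165 deg) = 0.2588
  joint[1] = (0.0000, 0.0000) + 9.8 * (-0.9659, 0.2588) = (0.0000 + -9.4661, 0.0000 + 2.5364) = (-9.4661, 2.5364)
link 1: phi[1] = 165 + -45 = 120 deg
  cos(120 deg) = -0.5000, sin(120 deg) = 0.8660
  joint[2] = (-9.4661, 2.5364) + 4.1 * (-0.5000, 0.8660) = (-9.4661 + -2.0500, 2.5364 + 3.5507) = (-11.5161, 6.0871)
link 2: phi[2] = 165 + -45 + -50 = 70 deg
  cos(70 deg) = 0.3420, sin(70 deg) = 0.9397
  joint[3] = (-11.5161, 6.0871) + 3.3 * (0.3420, 0.9397) = (-11.5161 + 1.1287, 6.0871 + 3.1010) = (-10.3874, 9.1881)
link 3: phi[3] = 165 + -45 + -50 + 175 = 245 deg
  cos(245 deg) = -0.4226, sin(245 deg) = -0.9063
  joint[4] = (-10.3874, 9.1881) + 7.7 * (-0.4226, -0.9063) = (-10.3874 + -3.2542, 9.1881 + -6.9786) = (-13.6416, 2.2095)
End effector: (-13.6416, 2.2095)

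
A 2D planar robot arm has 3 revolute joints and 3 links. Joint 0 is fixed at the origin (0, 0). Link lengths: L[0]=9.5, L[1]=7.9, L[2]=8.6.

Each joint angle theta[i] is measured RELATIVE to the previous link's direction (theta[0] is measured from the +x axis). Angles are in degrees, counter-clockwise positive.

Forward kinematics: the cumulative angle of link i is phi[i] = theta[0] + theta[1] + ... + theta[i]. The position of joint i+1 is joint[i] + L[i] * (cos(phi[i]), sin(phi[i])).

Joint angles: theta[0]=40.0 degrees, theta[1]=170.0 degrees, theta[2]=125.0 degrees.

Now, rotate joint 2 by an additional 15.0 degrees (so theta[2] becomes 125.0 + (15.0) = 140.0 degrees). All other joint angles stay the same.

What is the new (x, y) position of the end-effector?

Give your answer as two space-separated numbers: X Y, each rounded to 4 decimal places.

joint[0] = (0.0000, 0.0000)  (base)
link 0: phi[0] = 40 = 40 deg
  cos(40 deg) = 0.7660, sin(40 deg) = 0.6428
  joint[1] = (0.0000, 0.0000) + 9.5 * (0.7660, 0.6428) = (0.0000 + 7.2774, 0.0000 + 6.1065) = (7.2774, 6.1065)
link 1: phi[1] = 40 + 170 = 210 deg
  cos(210 deg) = -0.8660, sin(210 deg) = -0.5000
  joint[2] = (7.2774, 6.1065) + 7.9 * (-0.8660, -0.5000) = (7.2774 + -6.8416, 6.1065 + -3.9500) = (0.4358, 2.1565)
link 2: phi[2] = 40 + 170 + 140 = 350 deg
  cos(350 deg) = 0.9848, sin(350 deg) = -0.1736
  joint[3] = (0.4358, 2.1565) + 8.6 * (0.9848, -0.1736) = (0.4358 + 8.4693, 2.1565 + -1.4934) = (8.9052, 0.6631)
End effector: (8.9052, 0.6631)

Answer: 8.9052 0.6631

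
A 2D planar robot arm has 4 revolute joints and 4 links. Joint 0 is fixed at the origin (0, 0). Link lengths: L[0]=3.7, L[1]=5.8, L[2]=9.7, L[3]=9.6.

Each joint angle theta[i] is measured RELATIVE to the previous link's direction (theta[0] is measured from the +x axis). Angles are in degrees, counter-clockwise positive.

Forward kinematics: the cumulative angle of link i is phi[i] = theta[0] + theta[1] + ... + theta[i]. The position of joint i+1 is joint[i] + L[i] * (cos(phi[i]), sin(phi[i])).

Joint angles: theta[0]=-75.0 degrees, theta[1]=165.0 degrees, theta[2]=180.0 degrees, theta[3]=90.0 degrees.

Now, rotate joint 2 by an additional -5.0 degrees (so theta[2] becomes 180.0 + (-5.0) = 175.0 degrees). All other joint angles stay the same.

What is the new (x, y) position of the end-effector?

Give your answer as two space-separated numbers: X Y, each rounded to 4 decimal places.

joint[0] = (0.0000, 0.0000)  (base)
link 0: phi[0] = -75 = -75 deg
  cos(-75 deg) = 0.2588, sin(-75 deg) = -0.9659
  joint[1] = (0.0000, 0.0000) + 3.7 * (0.2588, -0.9659) = (0.0000 + 0.9576, 0.0000 + -3.5739) = (0.9576, -3.5739)
link 1: phi[1] = -75 + 165 = 90 deg
  cos(90 deg) = 0.0000, sin(90 deg) = 1.0000
  joint[2] = (0.9576, -3.5739) + 5.8 * (0.0000, 1.0000) = (0.9576 + 0.0000, -3.5739 + 5.8000) = (0.9576, 2.2261)
link 2: phi[2] = -75 + 165 + 175 = 265 deg
  cos(265 deg) = -0.0872, sin(265 deg) = -0.9962
  joint[3] = (0.9576, 2.2261) + 9.7 * (-0.0872, -0.9962) = (0.9576 + -0.8454, 2.2261 + -9.6631) = (0.1122, -7.4370)
link 3: phi[3] = -75 + 165 + 175 + 90 = 355 deg
  cos(355 deg) = 0.9962, sin(355 deg) = -0.0872
  joint[4] = (0.1122, -7.4370) + 9.6 * (0.9962, -0.0872) = (0.1122 + 9.5635, -7.4370 + -0.8367) = (9.6757, -8.2737)
End effector: (9.6757, -8.2737)

Answer: 9.6757 -8.2737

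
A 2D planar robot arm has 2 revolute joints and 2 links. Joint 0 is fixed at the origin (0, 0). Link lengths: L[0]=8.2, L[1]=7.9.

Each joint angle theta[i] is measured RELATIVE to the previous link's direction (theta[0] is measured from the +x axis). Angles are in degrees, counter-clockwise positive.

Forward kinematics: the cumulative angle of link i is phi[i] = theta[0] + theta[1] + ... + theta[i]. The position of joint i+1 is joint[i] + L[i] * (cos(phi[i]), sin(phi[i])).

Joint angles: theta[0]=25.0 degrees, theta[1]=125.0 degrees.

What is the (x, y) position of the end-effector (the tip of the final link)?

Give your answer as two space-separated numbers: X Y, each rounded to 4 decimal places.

joint[0] = (0.0000, 0.0000)  (base)
link 0: phi[0] = 25 = 25 deg
  cos(25 deg) = 0.9063, sin(25 deg) = 0.4226
  joint[1] = (0.0000, 0.0000) + 8.2 * (0.9063, 0.4226) = (0.0000 + 7.4317, 0.0000 + 3.4655) = (7.4317, 3.4655)
link 1: phi[1] = 25 + 125 = 150 deg
  cos(150 deg) = -0.8660, sin(150 deg) = 0.5000
  joint[2] = (7.4317, 3.4655) + 7.9 * (-0.8660, 0.5000) = (7.4317 + -6.8416, 3.4655 + 3.9500) = (0.5901, 7.4155)
End effector: (0.5901, 7.4155)

Answer: 0.5901 7.4155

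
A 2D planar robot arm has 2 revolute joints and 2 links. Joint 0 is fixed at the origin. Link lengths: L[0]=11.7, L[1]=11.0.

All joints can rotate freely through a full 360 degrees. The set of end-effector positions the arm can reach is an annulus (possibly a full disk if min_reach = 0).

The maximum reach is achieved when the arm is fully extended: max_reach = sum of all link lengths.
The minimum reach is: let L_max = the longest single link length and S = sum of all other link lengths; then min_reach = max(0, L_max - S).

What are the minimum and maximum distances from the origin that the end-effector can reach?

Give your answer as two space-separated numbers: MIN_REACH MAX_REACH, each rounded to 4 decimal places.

Link lengths: [11.7, 11.0]
max_reach = 11.7 + 11 = 22.7
L_max = max([11.7, 11.0]) = 11.7
S (sum of others) = 22.7 - 11.7 = 11
min_reach = max(0, 11.7 - 11) = max(0, 0.7) = 0.7

Answer: 0.7000 22.7000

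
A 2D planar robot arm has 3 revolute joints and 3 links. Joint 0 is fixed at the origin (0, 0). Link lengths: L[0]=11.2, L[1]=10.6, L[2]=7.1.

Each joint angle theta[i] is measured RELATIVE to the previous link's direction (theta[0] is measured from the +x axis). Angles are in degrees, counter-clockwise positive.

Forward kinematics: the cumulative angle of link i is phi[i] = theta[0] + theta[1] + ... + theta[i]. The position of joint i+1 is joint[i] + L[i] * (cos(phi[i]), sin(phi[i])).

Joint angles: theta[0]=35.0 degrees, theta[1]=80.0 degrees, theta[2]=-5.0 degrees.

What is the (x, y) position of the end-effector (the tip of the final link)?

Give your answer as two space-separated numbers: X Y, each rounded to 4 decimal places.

Answer: 2.2664 22.7027

Derivation:
joint[0] = (0.0000, 0.0000)  (base)
link 0: phi[0] = 35 = 35 deg
  cos(35 deg) = 0.8192, sin(35 deg) = 0.5736
  joint[1] = (0.0000, 0.0000) + 11.2 * (0.8192, 0.5736) = (0.0000 + 9.1745, 0.0000 + 6.4241) = (9.1745, 6.4241)
link 1: phi[1] = 35 + 80 = 115 deg
  cos(115 deg) = -0.4226, sin(115 deg) = 0.9063
  joint[2] = (9.1745, 6.4241) + 10.6 * (-0.4226, 0.9063) = (9.1745 + -4.4798, 6.4241 + 9.6069) = (4.6947, 16.0309)
link 2: phi[2] = 35 + 80 + -5 = 110 deg
  cos(110 deg) = -0.3420, sin(110 deg) = 0.9397
  joint[3] = (4.6947, 16.0309) + 7.1 * (-0.3420, 0.9397) = (4.6947 + -2.4283, 16.0309 + 6.6718) = (2.2664, 22.7027)
End effector: (2.2664, 22.7027)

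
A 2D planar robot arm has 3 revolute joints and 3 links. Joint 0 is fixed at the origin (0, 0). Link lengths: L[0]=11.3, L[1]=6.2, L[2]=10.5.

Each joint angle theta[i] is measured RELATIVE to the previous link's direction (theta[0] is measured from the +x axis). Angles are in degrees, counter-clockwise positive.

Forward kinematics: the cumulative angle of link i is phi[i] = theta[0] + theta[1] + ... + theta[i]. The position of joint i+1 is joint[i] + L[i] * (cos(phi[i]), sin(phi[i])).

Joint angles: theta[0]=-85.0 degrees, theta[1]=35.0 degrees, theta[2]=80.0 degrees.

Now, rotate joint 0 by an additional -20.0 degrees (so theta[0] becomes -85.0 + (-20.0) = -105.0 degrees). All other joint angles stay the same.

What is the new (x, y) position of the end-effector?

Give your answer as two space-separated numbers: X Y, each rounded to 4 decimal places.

joint[0] = (0.0000, 0.0000)  (base)
link 0: phi[0] = -105 = -105 deg
  cos(-105 deg) = -0.2588, sin(-105 deg) = -0.9659
  joint[1] = (0.0000, 0.0000) + 11.3 * (-0.2588, -0.9659) = (0.0000 + -2.9247, 0.0000 + -10.9150) = (-2.9247, -10.9150)
link 1: phi[1] = -105 + 35 = -70 deg
  cos(-70 deg) = 0.3420, sin(-70 deg) = -0.9397
  joint[2] = (-2.9247, -10.9150) + 6.2 * (0.3420, -0.9397) = (-2.9247 + 2.1205, -10.9150 + -5.8261) = (-0.8041, -16.7411)
link 2: phi[2] = -105 + 35 + 80 = 10 deg
  cos(10 deg) = 0.9848, sin(10 deg) = 0.1736
  joint[3] = (-0.8041, -16.7411) + 10.5 * (0.9848, 0.1736) = (-0.8041 + 10.3405, -16.7411 + 1.8233) = (9.5364, -14.9178)
End effector: (9.5364, -14.9178)

Answer: 9.5364 -14.9178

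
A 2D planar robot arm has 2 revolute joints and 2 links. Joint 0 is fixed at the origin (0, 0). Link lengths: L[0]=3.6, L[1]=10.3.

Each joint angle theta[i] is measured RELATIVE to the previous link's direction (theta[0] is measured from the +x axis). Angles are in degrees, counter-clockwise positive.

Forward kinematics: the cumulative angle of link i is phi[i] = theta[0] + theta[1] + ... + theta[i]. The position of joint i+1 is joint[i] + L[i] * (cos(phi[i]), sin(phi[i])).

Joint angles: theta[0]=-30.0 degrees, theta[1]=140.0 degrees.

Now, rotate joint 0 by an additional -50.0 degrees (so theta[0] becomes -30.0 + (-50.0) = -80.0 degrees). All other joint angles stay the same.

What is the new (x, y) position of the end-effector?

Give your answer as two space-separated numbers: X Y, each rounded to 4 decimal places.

Answer: 5.7751 5.3748

Derivation:
joint[0] = (0.0000, 0.0000)  (base)
link 0: phi[0] = -80 = -80 deg
  cos(-80 deg) = 0.1736, sin(-80 deg) = -0.9848
  joint[1] = (0.0000, 0.0000) + 3.6 * (0.1736, -0.9848) = (0.0000 + 0.6251, 0.0000 + -3.5453) = (0.6251, -3.5453)
link 1: phi[1] = -80 + 140 = 60 deg
  cos(60 deg) = 0.5000, sin(60 deg) = 0.8660
  joint[2] = (0.6251, -3.5453) + 10.3 * (0.5000, 0.8660) = (0.6251 + 5.1500, -3.5453 + 8.9201) = (5.7751, 5.3748)
End effector: (5.7751, 5.3748)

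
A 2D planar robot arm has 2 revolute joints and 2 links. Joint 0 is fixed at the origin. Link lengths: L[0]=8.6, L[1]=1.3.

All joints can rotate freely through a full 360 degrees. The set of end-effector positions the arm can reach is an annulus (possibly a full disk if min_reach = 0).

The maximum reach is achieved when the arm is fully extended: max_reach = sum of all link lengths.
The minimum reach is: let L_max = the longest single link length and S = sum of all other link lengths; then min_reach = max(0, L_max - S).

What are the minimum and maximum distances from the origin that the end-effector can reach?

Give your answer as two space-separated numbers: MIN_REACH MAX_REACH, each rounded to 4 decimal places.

Answer: 7.3000 9.9000

Derivation:
Link lengths: [8.6, 1.3]
max_reach = 8.6 + 1.3 = 9.9
L_max = max([8.6, 1.3]) = 8.6
S (sum of others) = 9.9 - 8.6 = 1.3
min_reach = max(0, 8.6 - 1.3) = max(0, 7.3) = 7.3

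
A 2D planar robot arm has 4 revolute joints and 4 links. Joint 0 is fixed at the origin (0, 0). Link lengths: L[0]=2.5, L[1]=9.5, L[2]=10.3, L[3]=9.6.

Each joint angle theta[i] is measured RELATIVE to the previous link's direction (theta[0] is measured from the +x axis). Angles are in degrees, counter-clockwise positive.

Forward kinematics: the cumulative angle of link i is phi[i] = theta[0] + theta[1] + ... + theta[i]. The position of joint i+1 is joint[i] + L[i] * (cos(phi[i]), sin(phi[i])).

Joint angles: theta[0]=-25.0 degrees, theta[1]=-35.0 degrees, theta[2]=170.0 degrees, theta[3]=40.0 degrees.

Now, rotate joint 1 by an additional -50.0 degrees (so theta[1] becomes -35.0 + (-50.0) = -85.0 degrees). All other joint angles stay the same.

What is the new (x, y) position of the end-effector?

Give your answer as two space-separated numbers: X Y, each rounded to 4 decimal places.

joint[0] = (0.0000, 0.0000)  (base)
link 0: phi[0] = -25 = -25 deg
  cos(-25 deg) = 0.9063, sin(-25 deg) = -0.4226
  joint[1] = (0.0000, 0.0000) + 2.5 * (0.9063, -0.4226) = (0.0000 + 2.2658, 0.0000 + -1.0565) = (2.2658, -1.0565)
link 1: phi[1] = -25 + -85 = -110 deg
  cos(-110 deg) = -0.3420, sin(-110 deg) = -0.9397
  joint[2] = (2.2658, -1.0565) + 9.5 * (-0.3420, -0.9397) = (2.2658 + -3.2492, -1.0565 + -8.9271) = (-0.9834, -9.9836)
link 2: phi[2] = -25 + -85 + 170 = 60 deg
  cos(60 deg) = 0.5000, sin(60 deg) = 0.8660
  joint[3] = (-0.9834, -9.9836) + 10.3 * (0.5000, 0.8660) = (-0.9834 + 5.1500, -9.9836 + 8.9201) = (4.1666, -1.0636)
link 3: phi[3] = -25 + -85 + 170 + 40 = 100 deg
  cos(100 deg) = -0.1736, sin(100 deg) = 0.9848
  joint[4] = (4.1666, -1.0636) + 9.6 * (-0.1736, 0.9848) = (4.1666 + -1.6670, -1.0636 + 9.4542) = (2.4996, 8.3906)
End effector: (2.4996, 8.3906)

Answer: 2.4996 8.3906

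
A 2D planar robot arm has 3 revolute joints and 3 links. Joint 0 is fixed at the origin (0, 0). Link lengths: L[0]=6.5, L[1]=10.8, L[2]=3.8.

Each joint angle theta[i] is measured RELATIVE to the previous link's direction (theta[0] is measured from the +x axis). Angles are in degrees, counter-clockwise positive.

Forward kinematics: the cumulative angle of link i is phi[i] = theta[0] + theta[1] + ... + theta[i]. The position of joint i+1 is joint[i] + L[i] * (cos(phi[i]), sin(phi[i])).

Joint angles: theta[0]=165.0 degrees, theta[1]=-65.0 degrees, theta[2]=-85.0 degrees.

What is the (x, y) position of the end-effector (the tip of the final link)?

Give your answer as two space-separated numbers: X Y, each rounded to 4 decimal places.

joint[0] = (0.0000, 0.0000)  (base)
link 0: phi[0] = 165 = 165 deg
  cos(165 deg) = -0.9659, sin(165 deg) = 0.2588
  joint[1] = (0.0000, 0.0000) + 6.5 * (-0.9659, 0.2588) = (0.0000 + -6.2785, 0.0000 + 1.6823) = (-6.2785, 1.6823)
link 1: phi[1] = 165 + -65 = 100 deg
  cos(100 deg) = -0.1736, sin(100 deg) = 0.9848
  joint[2] = (-6.2785, 1.6823) + 10.8 * (-0.1736, 0.9848) = (-6.2785 + -1.8754, 1.6823 + 10.6359) = (-8.1539, 12.3182)
link 2: phi[2] = 165 + -65 + -85 = 15 deg
  cos(15 deg) = 0.9659, sin(15 deg) = 0.2588
  joint[3] = (-8.1539, 12.3182) + 3.8 * (0.9659, 0.2588) = (-8.1539 + 3.6705, 12.3182 + 0.9835) = (-4.4834, 13.3018)
End effector: (-4.4834, 13.3018)

Answer: -4.4834 13.3018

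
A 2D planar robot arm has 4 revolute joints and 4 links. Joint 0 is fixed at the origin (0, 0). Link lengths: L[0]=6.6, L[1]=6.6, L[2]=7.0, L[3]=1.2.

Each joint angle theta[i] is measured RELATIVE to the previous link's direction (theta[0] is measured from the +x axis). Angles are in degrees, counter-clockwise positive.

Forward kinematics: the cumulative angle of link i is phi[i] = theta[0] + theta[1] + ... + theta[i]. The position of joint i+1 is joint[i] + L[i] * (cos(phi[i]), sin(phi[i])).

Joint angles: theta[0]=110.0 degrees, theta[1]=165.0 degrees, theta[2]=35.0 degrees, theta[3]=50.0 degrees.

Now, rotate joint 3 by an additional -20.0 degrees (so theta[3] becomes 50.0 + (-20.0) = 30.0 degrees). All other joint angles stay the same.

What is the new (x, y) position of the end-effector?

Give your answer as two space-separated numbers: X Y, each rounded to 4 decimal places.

Answer: 3.9450 -6.1456

Derivation:
joint[0] = (0.0000, 0.0000)  (base)
link 0: phi[0] = 110 = 110 deg
  cos(110 deg) = -0.3420, sin(110 deg) = 0.9397
  joint[1] = (0.0000, 0.0000) + 6.6 * (-0.3420, 0.9397) = (0.0000 + -2.2573, 0.0000 + 6.2020) = (-2.2573, 6.2020)
link 1: phi[1] = 110 + 165 = 275 deg
  cos(275 deg) = 0.0872, sin(275 deg) = -0.9962
  joint[2] = (-2.2573, 6.2020) + 6.6 * (0.0872, -0.9962) = (-2.2573 + 0.5752, 6.2020 + -6.5749) = (-1.6821, -0.3729)
link 2: phi[2] = 110 + 165 + 35 = 310 deg
  cos(310 deg) = 0.6428, sin(310 deg) = -0.7660
  joint[3] = (-1.6821, -0.3729) + 7 * (0.6428, -0.7660) = (-1.6821 + 4.4995, -0.3729 + -5.3623) = (2.8174, -5.7352)
link 3: phi[3] = 110 + 165 + 35 + 30 = 340 deg
  cos(340 deg) = 0.9397, sin(340 deg) = -0.3420
  joint[4] = (2.8174, -5.7352) + 1.2 * (0.9397, -0.3420) = (2.8174 + 1.1276, -5.7352 + -0.4104) = (3.9450, -6.1456)
End effector: (3.9450, -6.1456)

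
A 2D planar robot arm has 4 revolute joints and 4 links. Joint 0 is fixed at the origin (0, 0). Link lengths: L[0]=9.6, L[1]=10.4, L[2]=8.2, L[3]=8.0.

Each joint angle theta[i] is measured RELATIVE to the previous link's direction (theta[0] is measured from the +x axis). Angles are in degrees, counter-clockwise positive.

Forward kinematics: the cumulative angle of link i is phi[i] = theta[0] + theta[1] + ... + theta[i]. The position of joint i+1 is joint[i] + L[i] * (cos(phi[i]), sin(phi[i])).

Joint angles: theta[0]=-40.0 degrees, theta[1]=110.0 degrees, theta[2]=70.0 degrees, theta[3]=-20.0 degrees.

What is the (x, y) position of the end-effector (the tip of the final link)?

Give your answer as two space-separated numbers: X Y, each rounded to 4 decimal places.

Answer: 0.6295 15.8011

Derivation:
joint[0] = (0.0000, 0.0000)  (base)
link 0: phi[0] = -40 = -40 deg
  cos(-40 deg) = 0.7660, sin(-40 deg) = -0.6428
  joint[1] = (0.0000, 0.0000) + 9.6 * (0.7660, -0.6428) = (0.0000 + 7.3540, 0.0000 + -6.1708) = (7.3540, -6.1708)
link 1: phi[1] = -40 + 110 = 70 deg
  cos(70 deg) = 0.3420, sin(70 deg) = 0.9397
  joint[2] = (7.3540, -6.1708) + 10.4 * (0.3420, 0.9397) = (7.3540 + 3.5570, -6.1708 + 9.7728) = (10.9110, 3.6020)
link 2: phi[2] = -40 + 110 + 70 = 140 deg
  cos(140 deg) = -0.7660, sin(140 deg) = 0.6428
  joint[3] = (10.9110, 3.6020) + 8.2 * (-0.7660, 0.6428) = (10.9110 + -6.2816, 3.6020 + 5.2709) = (4.6295, 8.8729)
link 3: phi[3] = -40 + 110 + 70 + -20 = 120 deg
  cos(120 deg) = -0.5000, sin(120 deg) = 0.8660
  joint[4] = (4.6295, 8.8729) + 8 * (-0.5000, 0.8660) = (4.6295 + -4.0000, 8.8729 + 6.9282) = (0.6295, 15.8011)
End effector: (0.6295, 15.8011)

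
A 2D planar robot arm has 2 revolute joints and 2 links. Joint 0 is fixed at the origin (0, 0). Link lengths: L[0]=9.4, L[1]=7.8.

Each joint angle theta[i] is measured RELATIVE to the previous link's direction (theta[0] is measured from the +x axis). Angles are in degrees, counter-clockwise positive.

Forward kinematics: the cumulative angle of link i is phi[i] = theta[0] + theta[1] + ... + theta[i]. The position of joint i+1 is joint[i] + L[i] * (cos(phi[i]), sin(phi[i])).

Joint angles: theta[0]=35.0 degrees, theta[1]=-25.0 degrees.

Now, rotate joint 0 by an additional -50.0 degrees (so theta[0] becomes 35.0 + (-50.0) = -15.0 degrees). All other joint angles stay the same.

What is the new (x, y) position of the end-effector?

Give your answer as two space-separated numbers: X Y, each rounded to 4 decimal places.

joint[0] = (0.0000, 0.0000)  (base)
link 0: phi[0] = -15 = -15 deg
  cos(-15 deg) = 0.9659, sin(-15 deg) = -0.2588
  joint[1] = (0.0000, 0.0000) + 9.4 * (0.9659, -0.2588) = (0.0000 + 9.0797, 0.0000 + -2.4329) = (9.0797, -2.4329)
link 1: phi[1] = -15 + -25 = -40 deg
  cos(-40 deg) = 0.7660, sin(-40 deg) = -0.6428
  joint[2] = (9.0797, -2.4329) + 7.8 * (0.7660, -0.6428) = (9.0797 + 5.9751, -2.4329 + -5.0137) = (15.0548, -7.4466)
End effector: (15.0548, -7.4466)

Answer: 15.0548 -7.4466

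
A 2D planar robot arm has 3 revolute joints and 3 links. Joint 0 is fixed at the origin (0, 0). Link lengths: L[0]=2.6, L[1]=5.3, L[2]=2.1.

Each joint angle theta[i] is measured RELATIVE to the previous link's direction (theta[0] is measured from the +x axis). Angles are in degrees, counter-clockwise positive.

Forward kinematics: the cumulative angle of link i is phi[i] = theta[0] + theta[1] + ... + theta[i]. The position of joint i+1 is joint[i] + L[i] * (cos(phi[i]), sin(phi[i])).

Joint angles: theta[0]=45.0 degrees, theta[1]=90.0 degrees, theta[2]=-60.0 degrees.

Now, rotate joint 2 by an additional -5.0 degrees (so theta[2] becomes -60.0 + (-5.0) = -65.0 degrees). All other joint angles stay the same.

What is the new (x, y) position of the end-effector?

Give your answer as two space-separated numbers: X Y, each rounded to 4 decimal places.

Answer: -1.1909 7.5595

Derivation:
joint[0] = (0.0000, 0.0000)  (base)
link 0: phi[0] = 45 = 45 deg
  cos(45 deg) = 0.7071, sin(45 deg) = 0.7071
  joint[1] = (0.0000, 0.0000) + 2.6 * (0.7071, 0.7071) = (0.0000 + 1.8385, 0.0000 + 1.8385) = (1.8385, 1.8385)
link 1: phi[1] = 45 + 90 = 135 deg
  cos(135 deg) = -0.7071, sin(135 deg) = 0.7071
  joint[2] = (1.8385, 1.8385) + 5.3 * (-0.7071, 0.7071) = (1.8385 + -3.7477, 1.8385 + 3.7477) = (-1.9092, 5.5861)
link 2: phi[2] = 45 + 90 + -65 = 70 deg
  cos(70 deg) = 0.3420, sin(70 deg) = 0.9397
  joint[3] = (-1.9092, 5.5861) + 2.1 * (0.3420, 0.9397) = (-1.9092 + 0.7182, 5.5861 + 1.9734) = (-1.1909, 7.5595)
End effector: (-1.1909, 7.5595)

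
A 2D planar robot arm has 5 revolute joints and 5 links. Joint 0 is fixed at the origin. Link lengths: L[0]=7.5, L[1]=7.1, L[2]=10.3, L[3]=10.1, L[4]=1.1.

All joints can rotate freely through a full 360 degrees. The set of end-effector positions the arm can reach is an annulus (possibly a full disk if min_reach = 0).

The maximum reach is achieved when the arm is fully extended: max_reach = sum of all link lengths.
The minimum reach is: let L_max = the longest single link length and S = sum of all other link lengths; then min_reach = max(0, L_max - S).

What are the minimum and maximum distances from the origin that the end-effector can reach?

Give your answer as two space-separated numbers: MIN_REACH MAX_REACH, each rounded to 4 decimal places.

Answer: 0.0000 36.1000

Derivation:
Link lengths: [7.5, 7.1, 10.3, 10.1, 1.1]
max_reach = 7.5 + 7.1 + 10.3 + 10.1 + 1.1 = 36.1
L_max = max([7.5, 7.1, 10.3, 10.1, 1.1]) = 10.3
S (sum of others) = 36.1 - 10.3 = 25.8
min_reach = max(0, 10.3 - 25.8) = max(0, -15.5) = 0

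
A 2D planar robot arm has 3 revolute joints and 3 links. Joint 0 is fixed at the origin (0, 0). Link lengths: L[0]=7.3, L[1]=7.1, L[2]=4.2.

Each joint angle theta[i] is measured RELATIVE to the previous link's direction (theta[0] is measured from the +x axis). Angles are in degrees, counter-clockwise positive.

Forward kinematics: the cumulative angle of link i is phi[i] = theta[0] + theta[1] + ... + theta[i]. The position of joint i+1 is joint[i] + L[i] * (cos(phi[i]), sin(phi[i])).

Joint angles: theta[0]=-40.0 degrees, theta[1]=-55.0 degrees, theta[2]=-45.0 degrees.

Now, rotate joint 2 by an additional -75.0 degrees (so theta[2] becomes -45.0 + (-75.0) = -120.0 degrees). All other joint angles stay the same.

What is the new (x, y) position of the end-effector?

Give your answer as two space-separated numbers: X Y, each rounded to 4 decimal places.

joint[0] = (0.0000, 0.0000)  (base)
link 0: phi[0] = -40 = -40 deg
  cos(-40 deg) = 0.7660, sin(-40 deg) = -0.6428
  joint[1] = (0.0000, 0.0000) + 7.3 * (0.7660, -0.6428) = (0.0000 + 5.5921, 0.0000 + -4.6923) = (5.5921, -4.6923)
link 1: phi[1] = -40 + -55 = -95 deg
  cos(-95 deg) = -0.0872, sin(-95 deg) = -0.9962
  joint[2] = (5.5921, -4.6923) + 7.1 * (-0.0872, -0.9962) = (5.5921 + -0.6188, -4.6923 + -7.0730) = (4.9733, -11.7653)
link 2: phi[2] = -40 + -55 + -120 = -215 deg
  cos(-215 deg) = -0.8192, sin(-215 deg) = 0.5736
  joint[3] = (4.9733, -11.7653) + 4.2 * (-0.8192, 0.5736) = (4.9733 + -3.4404, -11.7653 + 2.4090) = (1.5329, -9.3563)
End effector: (1.5329, -9.3563)

Answer: 1.5329 -9.3563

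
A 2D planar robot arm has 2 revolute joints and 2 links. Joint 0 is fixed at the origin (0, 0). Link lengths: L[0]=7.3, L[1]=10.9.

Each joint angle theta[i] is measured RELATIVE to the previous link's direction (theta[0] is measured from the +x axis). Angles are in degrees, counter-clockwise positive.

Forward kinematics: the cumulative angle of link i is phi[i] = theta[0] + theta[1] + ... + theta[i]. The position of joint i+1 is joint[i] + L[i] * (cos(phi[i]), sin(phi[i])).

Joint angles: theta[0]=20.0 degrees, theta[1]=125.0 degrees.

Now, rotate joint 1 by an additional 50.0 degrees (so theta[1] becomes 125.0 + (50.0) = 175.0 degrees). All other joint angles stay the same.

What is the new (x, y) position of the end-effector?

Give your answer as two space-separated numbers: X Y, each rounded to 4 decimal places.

joint[0] = (0.0000, 0.0000)  (base)
link 0: phi[0] = 20 = 20 deg
  cos(20 deg) = 0.9397, sin(20 deg) = 0.3420
  joint[1] = (0.0000, 0.0000) + 7.3 * (0.9397, 0.3420) = (0.0000 + 6.8598, 0.0000 + 2.4967) = (6.8598, 2.4967)
link 1: phi[1] = 20 + 175 = 195 deg
  cos(195 deg) = -0.9659, sin(195 deg) = -0.2588
  joint[2] = (6.8598, 2.4967) + 10.9 * (-0.9659, -0.2588) = (6.8598 + -10.5286, 2.4967 + -2.8211) = (-3.6688, -0.3244)
End effector: (-3.6688, -0.3244)

Answer: -3.6688 -0.3244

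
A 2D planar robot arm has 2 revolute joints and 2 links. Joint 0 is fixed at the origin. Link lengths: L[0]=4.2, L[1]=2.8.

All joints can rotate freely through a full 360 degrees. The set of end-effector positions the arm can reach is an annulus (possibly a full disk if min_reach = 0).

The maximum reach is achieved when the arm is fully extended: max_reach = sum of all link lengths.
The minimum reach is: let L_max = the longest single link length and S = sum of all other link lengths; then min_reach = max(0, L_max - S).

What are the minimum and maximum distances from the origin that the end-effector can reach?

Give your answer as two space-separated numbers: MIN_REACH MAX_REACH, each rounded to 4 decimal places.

Answer: 1.4000 7.0000

Derivation:
Link lengths: [4.2, 2.8]
max_reach = 4.2 + 2.8 = 7
L_max = max([4.2, 2.8]) = 4.2
S (sum of others) = 7 - 4.2 = 2.8
min_reach = max(0, 4.2 - 2.8) = max(0, 1.4) = 1.4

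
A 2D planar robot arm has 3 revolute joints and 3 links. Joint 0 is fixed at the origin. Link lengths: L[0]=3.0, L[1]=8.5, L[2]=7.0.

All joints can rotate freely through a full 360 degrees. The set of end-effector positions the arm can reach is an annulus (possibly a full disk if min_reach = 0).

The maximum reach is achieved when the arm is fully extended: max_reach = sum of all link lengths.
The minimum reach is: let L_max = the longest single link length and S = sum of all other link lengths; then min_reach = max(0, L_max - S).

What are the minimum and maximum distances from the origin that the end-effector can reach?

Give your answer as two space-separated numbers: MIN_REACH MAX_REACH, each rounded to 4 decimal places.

Link lengths: [3.0, 8.5, 7.0]
max_reach = 3 + 8.5 + 7 = 18.5
L_max = max([3.0, 8.5, 7.0]) = 8.5
S (sum of others) = 18.5 - 8.5 = 10
min_reach = max(0, 8.5 - 10) = max(0, -1.5) = 0

Answer: 0.0000 18.5000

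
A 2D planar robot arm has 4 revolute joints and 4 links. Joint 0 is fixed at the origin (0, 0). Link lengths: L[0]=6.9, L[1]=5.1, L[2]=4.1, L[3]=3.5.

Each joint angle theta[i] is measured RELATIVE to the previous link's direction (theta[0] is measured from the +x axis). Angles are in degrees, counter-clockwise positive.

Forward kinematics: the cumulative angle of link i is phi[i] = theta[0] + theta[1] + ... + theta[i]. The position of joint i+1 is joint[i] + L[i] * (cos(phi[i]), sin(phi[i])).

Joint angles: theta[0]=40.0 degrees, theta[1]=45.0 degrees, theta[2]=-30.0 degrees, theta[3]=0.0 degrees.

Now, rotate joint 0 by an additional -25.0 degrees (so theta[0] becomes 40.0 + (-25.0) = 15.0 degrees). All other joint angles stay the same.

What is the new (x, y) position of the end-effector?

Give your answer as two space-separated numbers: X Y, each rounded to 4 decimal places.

joint[0] = (0.0000, 0.0000)  (base)
link 0: phi[0] = 15 = 15 deg
  cos(15 deg) = 0.9659, sin(15 deg) = 0.2588
  joint[1] = (0.0000, 0.0000) + 6.9 * (0.9659, 0.2588) = (0.0000 + 6.6649, 0.0000 + 1.7859) = (6.6649, 1.7859)
link 1: phi[1] = 15 + 45 = 60 deg
  cos(60 deg) = 0.5000, sin(60 deg) = 0.8660
  joint[2] = (6.6649, 1.7859) + 5.1 * (0.5000, 0.8660) = (6.6649 + 2.5500, 1.7859 + 4.4167) = (9.2149, 6.2026)
link 2: phi[2] = 15 + 45 + -30 = 30 deg
  cos(30 deg) = 0.8660, sin(30 deg) = 0.5000
  joint[3] = (9.2149, 6.2026) + 4.1 * (0.8660, 0.5000) = (9.2149 + 3.5507, 6.2026 + 2.0500) = (12.7656, 8.2526)
link 3: phi[3] = 15 + 45 + -30 + 0 = 30 deg
  cos(30 deg) = 0.8660, sin(30 deg) = 0.5000
  joint[4] = (12.7656, 8.2526) + 3.5 * (0.8660, 0.5000) = (12.7656 + 3.0311, 8.2526 + 1.7500) = (15.7967, 10.0026)
End effector: (15.7967, 10.0026)

Answer: 15.7967 10.0026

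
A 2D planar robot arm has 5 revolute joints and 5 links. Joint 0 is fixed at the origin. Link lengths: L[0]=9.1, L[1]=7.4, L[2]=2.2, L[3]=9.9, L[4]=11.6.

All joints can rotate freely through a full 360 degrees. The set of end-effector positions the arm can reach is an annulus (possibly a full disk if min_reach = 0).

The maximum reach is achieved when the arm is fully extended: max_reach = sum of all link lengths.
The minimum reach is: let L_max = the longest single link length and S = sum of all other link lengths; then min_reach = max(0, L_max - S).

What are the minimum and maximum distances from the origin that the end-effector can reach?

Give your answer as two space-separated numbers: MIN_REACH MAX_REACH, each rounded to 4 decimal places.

Link lengths: [9.1, 7.4, 2.2, 9.9, 11.6]
max_reach = 9.1 + 7.4 + 2.2 + 9.9 + 11.6 = 40.2
L_max = max([9.1, 7.4, 2.2, 9.9, 11.6]) = 11.6
S (sum of others) = 40.2 - 11.6 = 28.6
min_reach = max(0, 11.6 - 28.6) = max(0, -17) = 0

Answer: 0.0000 40.2000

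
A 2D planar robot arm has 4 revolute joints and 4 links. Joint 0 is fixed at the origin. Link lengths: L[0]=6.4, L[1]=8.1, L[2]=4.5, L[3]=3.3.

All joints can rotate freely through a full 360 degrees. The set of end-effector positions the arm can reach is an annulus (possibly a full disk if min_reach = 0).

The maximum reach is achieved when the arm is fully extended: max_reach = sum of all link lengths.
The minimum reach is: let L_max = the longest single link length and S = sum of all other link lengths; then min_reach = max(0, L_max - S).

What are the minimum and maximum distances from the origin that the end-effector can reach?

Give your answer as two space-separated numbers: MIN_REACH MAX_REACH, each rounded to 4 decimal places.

Link lengths: [6.4, 8.1, 4.5, 3.3]
max_reach = 6.4 + 8.1 + 4.5 + 3.3 = 22.3
L_max = max([6.4, 8.1, 4.5, 3.3]) = 8.1
S (sum of others) = 22.3 - 8.1 = 14.2
min_reach = max(0, 8.1 - 14.2) = max(0, -6.1) = 0

Answer: 0.0000 22.3000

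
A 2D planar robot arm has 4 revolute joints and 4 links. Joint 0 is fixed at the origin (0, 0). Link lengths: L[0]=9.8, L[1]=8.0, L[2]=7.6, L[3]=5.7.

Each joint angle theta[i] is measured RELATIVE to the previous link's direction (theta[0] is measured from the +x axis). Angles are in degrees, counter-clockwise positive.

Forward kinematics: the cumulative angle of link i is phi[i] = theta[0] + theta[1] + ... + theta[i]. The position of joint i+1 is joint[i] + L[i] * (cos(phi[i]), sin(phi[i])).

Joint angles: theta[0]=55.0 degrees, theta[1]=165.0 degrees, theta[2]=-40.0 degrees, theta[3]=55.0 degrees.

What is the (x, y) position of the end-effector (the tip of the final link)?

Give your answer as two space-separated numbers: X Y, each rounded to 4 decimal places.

joint[0] = (0.0000, 0.0000)  (base)
link 0: phi[0] = 55 = 55 deg
  cos(55 deg) = 0.5736, sin(55 deg) = 0.8192
  joint[1] = (0.0000, 0.0000) + 9.8 * (0.5736, 0.8192) = (0.0000 + 5.6210, 0.0000 + 8.0277) = (5.6210, 8.0277)
link 1: phi[1] = 55 + 165 = 220 deg
  cos(220 deg) = -0.7660, sin(220 deg) = -0.6428
  joint[2] = (5.6210, 8.0277) + 8 * (-0.7660, -0.6428) = (5.6210 + -6.1284, 8.0277 + -5.1423) = (-0.5073, 2.8854)
link 2: phi[2] = 55 + 165 + -40 = 180 deg
  cos(180 deg) = -1.0000, sin(180 deg) = 0.0000
  joint[3] = (-0.5073, 2.8854) + 7.6 * (-1.0000, 0.0000) = (-0.5073 + -7.6000, 2.8854 + 0.0000) = (-8.1073, 2.8854)
link 3: phi[3] = 55 + 165 + -40 + 55 = 235 deg
  cos(235 deg) = -0.5736, sin(235 deg) = -0.8192
  joint[4] = (-8.1073, 2.8854) + 5.7 * (-0.5736, -0.8192) = (-8.1073 + -3.2694, 2.8854 + -4.6692) = (-11.3767, -1.7838)
End effector: (-11.3767, -1.7838)

Answer: -11.3767 -1.7838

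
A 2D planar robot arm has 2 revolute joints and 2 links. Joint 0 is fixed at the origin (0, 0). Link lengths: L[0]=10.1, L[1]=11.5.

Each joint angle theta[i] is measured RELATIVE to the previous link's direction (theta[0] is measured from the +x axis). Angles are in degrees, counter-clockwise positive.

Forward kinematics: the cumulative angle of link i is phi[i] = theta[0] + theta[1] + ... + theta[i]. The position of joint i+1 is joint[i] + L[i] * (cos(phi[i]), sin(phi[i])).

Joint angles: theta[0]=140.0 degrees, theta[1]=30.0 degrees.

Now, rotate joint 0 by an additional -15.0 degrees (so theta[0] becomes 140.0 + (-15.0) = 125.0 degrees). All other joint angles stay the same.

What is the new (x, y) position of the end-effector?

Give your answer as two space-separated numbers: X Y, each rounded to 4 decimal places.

joint[0] = (0.0000, 0.0000)  (base)
link 0: phi[0] = 125 = 125 deg
  cos(125 deg) = -0.5736, sin(125 deg) = 0.8192
  joint[1] = (0.0000, 0.0000) + 10.1 * (-0.5736, 0.8192) = (0.0000 + -5.7931, 0.0000 + 8.2734) = (-5.7931, 8.2734)
link 1: phi[1] = 125 + 30 = 155 deg
  cos(155 deg) = -0.9063, sin(155 deg) = 0.4226
  joint[2] = (-5.7931, 8.2734) + 11.5 * (-0.9063, 0.4226) = (-5.7931 + -10.4225, 8.2734 + 4.8601) = (-16.2157, 13.1335)
End effector: (-16.2157, 13.1335)

Answer: -16.2157 13.1335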